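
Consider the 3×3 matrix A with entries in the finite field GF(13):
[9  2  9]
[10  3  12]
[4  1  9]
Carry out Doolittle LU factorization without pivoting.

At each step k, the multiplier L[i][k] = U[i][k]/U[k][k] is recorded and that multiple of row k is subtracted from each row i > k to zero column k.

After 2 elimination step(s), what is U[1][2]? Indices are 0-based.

Step 1: pivot at (0,0) is 9.
  row1 ← row1 − (4)·row0  ⇒  L[1][0]=4, U row1=(0, 8, 2)
  row2 ← row2 − (12)·row0  ⇒  L[2][0]=12, U row2=(0, 3, 5)
Step 2: pivot at (1,1) is 8.
  row2 ← row2 − (2)·row1  ⇒  L[2][1]=2, U row2=(0, 0, 1)

U[1][2] = 2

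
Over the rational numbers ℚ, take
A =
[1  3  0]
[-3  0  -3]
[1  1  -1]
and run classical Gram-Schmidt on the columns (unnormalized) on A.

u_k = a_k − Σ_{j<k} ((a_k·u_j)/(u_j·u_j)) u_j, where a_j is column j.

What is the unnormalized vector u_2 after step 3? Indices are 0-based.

u_2 = (45/94, -15/47, -135/94)

Step 1: u_0 = a_0 = (1, -3, 1).
Step 2: u_1 = a_1 − (4/11)·u_0 = (29/11, 12/11, 7/11).
Step 3: u_2 = a_2 − (8/11)·u_0 − (-43/94)·u_1 = (45/94, -15/47, -135/94).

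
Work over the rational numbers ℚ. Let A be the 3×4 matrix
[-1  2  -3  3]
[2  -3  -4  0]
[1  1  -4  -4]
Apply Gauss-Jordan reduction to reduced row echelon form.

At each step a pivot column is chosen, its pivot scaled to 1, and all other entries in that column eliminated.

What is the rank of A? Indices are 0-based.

rank = 3

[1] R0 /= -1  ⇒  (1, -2, 3, -3)
     R1 -= 2·R0  ⇒  (0, 1, -10, 6)
     R2 -= 1·R0  ⇒  (0, 3, -7, -1)
[2] R1 /= 1  ⇒  (0, 1, -10, 6)
     R0 -= -2·R1  ⇒  (1, 0, -17, 9)
     R2 -= 3·R1  ⇒  (0, 0, 23, -19)
[3] R2 /= 23  ⇒  (0, 0, 1, -19/23)
     R0 -= -17·R2  ⇒  (1, 0, 0, -116/23)
     R1 -= -10·R2  ⇒  (0, 1, 0, -52/23)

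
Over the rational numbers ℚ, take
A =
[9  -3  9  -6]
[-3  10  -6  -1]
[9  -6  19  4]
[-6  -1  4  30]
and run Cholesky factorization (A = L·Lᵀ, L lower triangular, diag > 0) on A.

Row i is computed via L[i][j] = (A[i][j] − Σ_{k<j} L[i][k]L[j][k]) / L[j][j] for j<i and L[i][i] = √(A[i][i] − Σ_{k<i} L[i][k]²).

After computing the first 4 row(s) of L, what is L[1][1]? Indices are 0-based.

L[1][1] = 3

Step 1: L[0][0] = √(9) = 3.
  L[1][0] = (-3) / L[0][0] = -1.
Step 2: L[1][1] = √(9) = 3.
  L[2][0] = (9) / L[0][0] = 3.
  L[2][1] = (-3) / L[1][1] = -1.
Step 3: L[2][2] = √(9) = 3.
  L[3][0] = (-6) / L[0][0] = -2.
  L[3][1] = (-3) / L[1][1] = -1.
  L[3][2] = (9) / L[2][2] = 3.
Step 4: L[3][3] = √(16) = 4.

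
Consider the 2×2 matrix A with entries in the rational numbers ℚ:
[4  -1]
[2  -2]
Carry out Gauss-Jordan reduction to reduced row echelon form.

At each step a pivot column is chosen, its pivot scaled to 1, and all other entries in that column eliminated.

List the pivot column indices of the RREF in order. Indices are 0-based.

step 1: normalize row 0 (÷4) = (1, -1/4)
  row 1: subtract 2×row0 = (0, -3/2)
step 2: normalize row 1 (÷-3/2) = (0, 1)
  row 0: subtract -1/4×row1 = (1, 0)

pivot columns: 0, 1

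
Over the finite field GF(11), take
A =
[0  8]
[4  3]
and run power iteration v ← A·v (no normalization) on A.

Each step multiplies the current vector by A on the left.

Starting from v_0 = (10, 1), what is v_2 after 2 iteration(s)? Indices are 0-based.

v_2 = (3, 7)

v_0 = (10, 1).
v_1 = A·v_0 = (8, 10).
v_2 = A·v_1 = (3, 7).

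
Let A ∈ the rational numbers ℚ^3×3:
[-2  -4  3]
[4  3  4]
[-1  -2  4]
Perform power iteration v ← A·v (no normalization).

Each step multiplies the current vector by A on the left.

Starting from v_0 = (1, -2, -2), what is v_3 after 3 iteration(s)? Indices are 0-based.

v_0 = (1, -2, -2).
v_1 = A·v_0 = (0, -10, -5).
v_2 = A·v_1 = (25, -50, 0).
v_3 = A·v_2 = (150, -50, 75).

v_3 = (150, -50, 75)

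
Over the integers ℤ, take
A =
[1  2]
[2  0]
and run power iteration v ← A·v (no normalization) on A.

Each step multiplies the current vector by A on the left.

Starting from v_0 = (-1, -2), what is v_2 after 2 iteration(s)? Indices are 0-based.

v_0 = (-1, -2).
v_1 = A·v_0 = (-5, -2).
v_2 = A·v_1 = (-9, -10).

v_2 = (-9, -10)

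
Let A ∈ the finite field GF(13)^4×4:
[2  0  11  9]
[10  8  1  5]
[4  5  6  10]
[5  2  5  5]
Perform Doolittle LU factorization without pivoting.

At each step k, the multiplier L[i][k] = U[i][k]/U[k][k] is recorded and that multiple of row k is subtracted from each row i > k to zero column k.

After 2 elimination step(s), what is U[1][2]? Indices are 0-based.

U[1][2] = 11

[col 0] pivot 2
  R1 -= 5*R0 → (0, 8, 11, 12)  (L[1][0] := 5)
  R2 -= 2*R0 → (0, 5, 10, 5)  (L[2][0] := 2)
  R3 -= 9*R0 → (0, 2, 10, 2)  (L[3][0] := 9)
[col 1] pivot 8
  R2 -= 12*R1 → (0, 0, 8, 4)  (L[2][1] := 12)
  R3 -= 10*R1 → (0, 0, 4, 12)  (L[3][1] := 10)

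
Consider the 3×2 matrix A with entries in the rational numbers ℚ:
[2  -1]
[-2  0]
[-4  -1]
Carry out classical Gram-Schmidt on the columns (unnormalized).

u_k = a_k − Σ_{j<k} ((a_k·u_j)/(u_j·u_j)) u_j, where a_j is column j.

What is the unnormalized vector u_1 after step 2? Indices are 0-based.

Step 1: u_0 = a_0 = (2, -2, -4).
Step 2: u_1 = a_1 − (1/12)·u_0 = (-7/6, 1/6, -2/3).

u_1 = (-7/6, 1/6, -2/3)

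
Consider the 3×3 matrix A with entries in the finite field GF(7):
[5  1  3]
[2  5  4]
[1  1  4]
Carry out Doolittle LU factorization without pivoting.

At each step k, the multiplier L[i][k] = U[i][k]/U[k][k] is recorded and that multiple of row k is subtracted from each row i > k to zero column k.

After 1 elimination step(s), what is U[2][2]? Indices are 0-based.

U[2][2] = 2

Step 1: pivot at (0,0) is 5.
  row1 ← row1 − (6)·row0  ⇒  L[1][0]=6, U row1=(0, 6, 0)
  row2 ← row2 − (3)·row0  ⇒  L[2][0]=3, U row2=(0, 5, 2)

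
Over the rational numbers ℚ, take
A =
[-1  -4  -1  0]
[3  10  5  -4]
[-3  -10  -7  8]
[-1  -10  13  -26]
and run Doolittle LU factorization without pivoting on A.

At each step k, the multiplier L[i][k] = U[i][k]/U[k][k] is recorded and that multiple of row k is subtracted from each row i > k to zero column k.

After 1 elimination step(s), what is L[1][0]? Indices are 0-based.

L[1][0] = -3

k=0: U[0][0]=-1
  eliminate (1,0): mult=-3, new row 1: (0, -2, 2, -4); set L[1][0]=-3
  eliminate (2,0): mult=3, new row 2: (0, 2, -4, 8); set L[2][0]=3
  eliminate (3,0): mult=1, new row 3: (0, -6, 14, -26); set L[3][0]=1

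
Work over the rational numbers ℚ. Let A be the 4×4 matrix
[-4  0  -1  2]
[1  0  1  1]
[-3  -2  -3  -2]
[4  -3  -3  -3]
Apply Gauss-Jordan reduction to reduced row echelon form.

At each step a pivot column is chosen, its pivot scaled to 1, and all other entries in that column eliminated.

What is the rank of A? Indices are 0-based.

pivot(0,0)=-4: scale R0 → (1, 0, 1/4, -1/2)
  clear (1,0): R1 −= (1)R0 → (0, 0, 3/4, 3/2)
  clear (2,0): R2 −= (-3)R0 → (0, -2, -9/4, -7/2)
  clear (3,0): R3 −= (4)R0 → (0, -3, -4, -1)
pivot(1,1): swap R1↔R2
pivot(1,1)=-2: scale R1 → (0, 1, 9/8, 7/4)
  clear (3,1): R3 −= (-3)R1 → (0, 0, -5/8, 17/4)
pivot(2,2)=3/4: scale R2 → (0, 0, 1, 2)
  clear (0,2): R0 −= (1/4)R2 → (1, 0, 0, -1)
  clear (1,2): R1 −= (9/8)R2 → (0, 1, 0, -1/2)
  clear (3,2): R3 −= (-5/8)R2 → (0, 0, 0, 11/2)
pivot(3,3)=11/2: scale R3 → (0, 0, 0, 1)
  clear (0,3): R0 −= (-1)R3 → (1, 0, 0, 0)
  clear (1,3): R1 −= (-1/2)R3 → (0, 1, 0, 0)
  clear (2,3): R2 −= (2)R3 → (0, 0, 1, 0)

rank = 4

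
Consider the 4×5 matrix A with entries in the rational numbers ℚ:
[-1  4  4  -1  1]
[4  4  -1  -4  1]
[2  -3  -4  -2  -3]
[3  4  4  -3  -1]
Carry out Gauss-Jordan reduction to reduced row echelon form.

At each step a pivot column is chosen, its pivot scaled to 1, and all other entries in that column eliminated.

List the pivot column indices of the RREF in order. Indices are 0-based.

pivot(0,0)=-1: scale R0 → (1, -4, -4, 1, -1)
  clear (1,0): R1 −= (4)R0 → (0, 20, 15, -8, 5)
  clear (2,0): R2 −= (2)R0 → (0, 5, 4, -4, -1)
  clear (3,0): R3 −= (3)R0 → (0, 16, 16, -6, 2)
pivot(1,1)=20: scale R1 → (0, 1, 3/4, -2/5, 1/4)
  clear (0,1): R0 −= (-4)R1 → (1, 0, -1, -3/5, 0)
  clear (2,1): R2 −= (5)R1 → (0, 0, 1/4, -2, -9/4)
  clear (3,1): R3 −= (16)R1 → (0, 0, 4, 2/5, -2)
pivot(2,2)=1/4: scale R2 → (0, 0, 1, -8, -9)
  clear (0,2): R0 −= (-1)R2 → (1, 0, 0, -43/5, -9)
  clear (1,2): R1 −= (3/4)R2 → (0, 1, 0, 28/5, 7)
  clear (3,2): R3 −= (4)R2 → (0, 0, 0, 162/5, 34)
pivot(3,3)=162/5: scale R3 → (0, 0, 0, 1, 85/81)
  clear (0,3): R0 −= (-43/5)R3 → (1, 0, 0, 0, 2/81)
  clear (1,3): R1 −= (28/5)R3 → (0, 1, 0, 0, 91/81)
  clear (2,3): R2 −= (-8)R3 → (0, 0, 1, 0, -49/81)

pivot columns: 0, 1, 2, 3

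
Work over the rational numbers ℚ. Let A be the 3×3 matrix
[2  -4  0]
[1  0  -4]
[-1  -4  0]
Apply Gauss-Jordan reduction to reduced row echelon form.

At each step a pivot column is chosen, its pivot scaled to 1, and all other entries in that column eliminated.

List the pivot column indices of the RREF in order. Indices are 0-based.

pivot columns: 0, 1, 2

[1] R0 /= 2  ⇒  (1, -2, 0)
     R1 -= 1·R0  ⇒  (0, 2, -4)
     R2 -= -1·R0  ⇒  (0, -6, 0)
[2] R1 /= 2  ⇒  (0, 1, -2)
     R0 -= -2·R1  ⇒  (1, 0, -4)
     R2 -= -6·R1  ⇒  (0, 0, -12)
[3] R2 /= -12  ⇒  (0, 0, 1)
     R0 -= -4·R2  ⇒  (1, 0, 0)
     R1 -= -2·R2  ⇒  (0, 1, 0)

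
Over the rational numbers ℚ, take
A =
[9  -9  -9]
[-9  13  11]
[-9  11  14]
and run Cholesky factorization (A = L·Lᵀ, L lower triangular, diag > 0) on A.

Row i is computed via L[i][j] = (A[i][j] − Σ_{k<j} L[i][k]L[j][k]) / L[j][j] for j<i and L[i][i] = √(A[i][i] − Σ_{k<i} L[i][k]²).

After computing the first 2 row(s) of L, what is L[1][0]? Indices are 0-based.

Step 1: L[0][0] = √(9) = 3.
  L[1][0] = (-9) / L[0][0] = -3.
Step 2: L[1][1] = √(4) = 2.

L[1][0] = -3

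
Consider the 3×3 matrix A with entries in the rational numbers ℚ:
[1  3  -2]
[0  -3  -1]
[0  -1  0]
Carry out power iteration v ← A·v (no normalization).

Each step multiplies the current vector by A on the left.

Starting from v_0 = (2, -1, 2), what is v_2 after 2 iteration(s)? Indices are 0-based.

v_0 = (2, -1, 2).
v_1 = A·v_0 = (-5, 1, 1).
v_2 = A·v_1 = (-4, -4, -1).

v_2 = (-4, -4, -1)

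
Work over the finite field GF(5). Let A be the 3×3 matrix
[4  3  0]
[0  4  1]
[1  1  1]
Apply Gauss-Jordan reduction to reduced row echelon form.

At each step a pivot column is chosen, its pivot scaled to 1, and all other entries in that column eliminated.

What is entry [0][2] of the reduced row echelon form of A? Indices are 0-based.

[1] R0 /= 4  ⇒  (1, 2, 0)
     R2 -= 1·R0  ⇒  (0, 4, 1)
[2] R1 /= 4  ⇒  (0, 1, 4)
     R0 -= 2·R1  ⇒  (1, 0, 2)
     R2 -= 4·R1  ⇒  (0, 0, 0)
column 2 empty below row 2

M[0][2] = 2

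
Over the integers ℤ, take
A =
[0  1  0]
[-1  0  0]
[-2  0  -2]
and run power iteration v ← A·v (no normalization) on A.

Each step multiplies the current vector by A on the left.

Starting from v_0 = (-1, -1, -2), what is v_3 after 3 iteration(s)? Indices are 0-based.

v_3 = (1, -1, 18)

v_0 = (-1, -1, -2).
v_1 = A·v_0 = (-1, 1, 6).
v_2 = A·v_1 = (1, 1, -10).
v_3 = A·v_2 = (1, -1, 18).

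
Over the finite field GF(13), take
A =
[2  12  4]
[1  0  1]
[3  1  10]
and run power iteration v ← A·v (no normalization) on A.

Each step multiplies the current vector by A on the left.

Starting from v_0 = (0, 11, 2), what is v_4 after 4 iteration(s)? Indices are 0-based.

v_4 = (8, 12, 0)

v_0 = (0, 11, 2).
v_1 = A·v_0 = (10, 2, 5).
v_2 = A·v_1 = (12, 2, 4).
v_3 = A·v_2 = (12, 3, 0).
v_4 = A·v_3 = (8, 12, 0).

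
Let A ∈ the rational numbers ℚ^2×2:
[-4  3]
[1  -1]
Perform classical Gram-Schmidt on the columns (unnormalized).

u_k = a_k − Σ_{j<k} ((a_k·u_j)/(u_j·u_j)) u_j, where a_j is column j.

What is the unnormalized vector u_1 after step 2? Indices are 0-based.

Step 1: u_0 = a_0 = (-4, 1).
Step 2: u_1 = a_1 − (-13/17)·u_0 = (-1/17, -4/17).

u_1 = (-1/17, -4/17)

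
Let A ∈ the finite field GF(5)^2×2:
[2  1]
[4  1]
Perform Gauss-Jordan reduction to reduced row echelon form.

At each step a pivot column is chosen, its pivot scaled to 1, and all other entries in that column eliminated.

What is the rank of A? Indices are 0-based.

rank = 2

step 1: normalize row 0 (÷2) = (1, 3)
  row 1: subtract 4×row0 = (0, 4)
step 2: normalize row 1 (÷4) = (0, 1)
  row 0: subtract 3×row1 = (1, 0)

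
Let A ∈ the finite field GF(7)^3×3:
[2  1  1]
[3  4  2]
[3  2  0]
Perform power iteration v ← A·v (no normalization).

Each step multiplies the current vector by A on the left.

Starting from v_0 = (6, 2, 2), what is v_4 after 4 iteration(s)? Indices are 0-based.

v_0 = (6, 2, 2).
v_1 = A·v_0 = (2, 2, 1).
v_2 = A·v_1 = (0, 2, 3).
v_3 = A·v_2 = (5, 0, 4).
v_4 = A·v_3 = (0, 2, 1).

v_4 = (0, 2, 1)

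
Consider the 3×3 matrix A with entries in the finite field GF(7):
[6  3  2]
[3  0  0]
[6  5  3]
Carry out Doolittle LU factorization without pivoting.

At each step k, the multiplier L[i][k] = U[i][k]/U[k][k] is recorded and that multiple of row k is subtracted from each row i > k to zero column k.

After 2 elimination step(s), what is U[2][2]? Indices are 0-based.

U[2][2] = 2

k=0: U[0][0]=6
  eliminate (1,0): mult=4, new row 1: (0, 2, 6); set L[1][0]=4
  eliminate (2,0): mult=1, new row 2: (0, 2, 1); set L[2][0]=1
k=1: U[1][1]=2
  eliminate (2,1): mult=1, new row 2: (0, 0, 2); set L[2][1]=1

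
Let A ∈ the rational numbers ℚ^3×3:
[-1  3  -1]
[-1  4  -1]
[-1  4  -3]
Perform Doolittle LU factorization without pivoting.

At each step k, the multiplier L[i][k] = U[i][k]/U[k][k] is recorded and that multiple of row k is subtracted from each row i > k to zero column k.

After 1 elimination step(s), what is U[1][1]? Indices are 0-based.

Step 1: pivot at (0,0) is -1.
  row1 ← row1 − (1)·row0  ⇒  L[1][0]=1, U row1=(0, 1, 0)
  row2 ← row2 − (1)·row0  ⇒  L[2][0]=1, U row2=(0, 1, -2)

U[1][1] = 1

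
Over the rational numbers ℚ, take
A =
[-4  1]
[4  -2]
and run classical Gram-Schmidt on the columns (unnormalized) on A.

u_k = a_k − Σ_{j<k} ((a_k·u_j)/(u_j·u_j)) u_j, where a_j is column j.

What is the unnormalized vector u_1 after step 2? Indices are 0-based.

u_1 = (-1/2, -1/2)

Step 1: u_0 = a_0 = (-4, 4).
Step 2: u_1 = a_1 − (-3/8)·u_0 = (-1/2, -1/2).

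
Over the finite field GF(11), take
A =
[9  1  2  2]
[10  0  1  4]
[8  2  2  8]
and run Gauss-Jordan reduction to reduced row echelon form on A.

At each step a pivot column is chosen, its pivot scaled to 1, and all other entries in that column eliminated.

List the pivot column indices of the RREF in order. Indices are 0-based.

pivot columns: 0, 1, 2

step 1: normalize row 0 (÷9) = (1, 5, 10, 10)
  row 1: subtract 10×row0 = (0, 5, 0, 3)
  row 2: subtract 8×row0 = (0, 6, 10, 5)
step 2: normalize row 1 (÷5) = (0, 1, 0, 5)
  row 0: subtract 5×row1 = (1, 0, 10, 7)
  row 2: subtract 6×row1 = (0, 0, 10, 8)
step 3: normalize row 2 (÷10) = (0, 0, 1, 3)
  row 0: subtract 10×row2 = (1, 0, 0, 10)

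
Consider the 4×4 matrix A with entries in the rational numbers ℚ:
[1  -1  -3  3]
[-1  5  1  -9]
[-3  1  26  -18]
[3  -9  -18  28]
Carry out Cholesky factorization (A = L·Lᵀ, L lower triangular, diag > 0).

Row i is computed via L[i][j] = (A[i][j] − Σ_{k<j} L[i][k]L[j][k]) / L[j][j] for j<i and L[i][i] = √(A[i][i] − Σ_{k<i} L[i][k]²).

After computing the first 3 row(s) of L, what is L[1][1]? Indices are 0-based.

Step 1: L[0][0] = √(1) = 1.
  L[1][0] = (-1) / L[0][0] = -1.
Step 2: L[1][1] = √(4) = 2.
  L[2][0] = (-3) / L[0][0] = -3.
  L[2][1] = (-2) / L[1][1] = -1.
Step 3: L[2][2] = √(16) = 4.

L[1][1] = 2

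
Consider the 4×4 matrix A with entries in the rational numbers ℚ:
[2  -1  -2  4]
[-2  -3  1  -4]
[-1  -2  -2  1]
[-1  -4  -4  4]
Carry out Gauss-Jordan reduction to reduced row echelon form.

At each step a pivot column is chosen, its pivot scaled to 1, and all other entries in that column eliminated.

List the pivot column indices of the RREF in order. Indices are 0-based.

pivot columns: 0, 1, 2, 3

step 1: normalize row 0 (÷2) = (1, -1/2, -1, 2)
  row 1: subtract -2×row0 = (0, -4, -1, 0)
  row 2: subtract -1×row0 = (0, -5/2, -3, 3)
  row 3: subtract -1×row0 = (0, -9/2, -5, 6)
step 2: normalize row 1 (÷-4) = (0, 1, 1/4, 0)
  row 0: subtract -1/2×row1 = (1, 0, -7/8, 2)
  row 2: subtract -5/2×row1 = (0, 0, -19/8, 3)
  row 3: subtract -9/2×row1 = (0, 0, -31/8, 6)
step 3: normalize row 2 (÷-19/8) = (0, 0, 1, -24/19)
  row 0: subtract -7/8×row2 = (1, 0, 0, 17/19)
  row 1: subtract 1/4×row2 = (0, 1, 0, 6/19)
  row 3: subtract -31/8×row2 = (0, 0, 0, 21/19)
step 4: normalize row 3 (÷21/19) = (0, 0, 0, 1)
  row 0: subtract 17/19×row3 = (1, 0, 0, 0)
  row 1: subtract 6/19×row3 = (0, 1, 0, 0)
  row 2: subtract -24/19×row3 = (0, 0, 1, 0)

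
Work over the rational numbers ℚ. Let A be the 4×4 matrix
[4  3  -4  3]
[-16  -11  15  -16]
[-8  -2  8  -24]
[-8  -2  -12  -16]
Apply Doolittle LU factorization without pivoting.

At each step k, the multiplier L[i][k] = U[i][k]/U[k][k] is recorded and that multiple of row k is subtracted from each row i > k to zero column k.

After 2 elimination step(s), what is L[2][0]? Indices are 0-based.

[col 0] pivot 4
  R1 -= -4*R0 → (0, 1, -1, -4)  (L[1][0] := -4)
  R2 -= -2*R0 → (0, 4, 0, -18)  (L[2][0] := -2)
  R3 -= -2*R0 → (0, 4, -20, -10)  (L[3][0] := -2)
[col 1] pivot 1
  R2 -= 4*R1 → (0, 0, 4, -2)  (L[2][1] := 4)
  R3 -= 4*R1 → (0, 0, -16, 6)  (L[3][1] := 4)

L[2][0] = -2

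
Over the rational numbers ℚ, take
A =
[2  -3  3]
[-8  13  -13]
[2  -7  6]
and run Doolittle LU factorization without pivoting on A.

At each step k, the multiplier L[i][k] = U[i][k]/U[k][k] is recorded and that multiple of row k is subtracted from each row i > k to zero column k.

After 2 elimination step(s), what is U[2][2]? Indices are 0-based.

U[2][2] = -1

k=0: U[0][0]=2
  eliminate (1,0): mult=-4, new row 1: (0, 1, -1); set L[1][0]=-4
  eliminate (2,0): mult=1, new row 2: (0, -4, 3); set L[2][0]=1
k=1: U[1][1]=1
  eliminate (2,1): mult=-4, new row 2: (0, 0, -1); set L[2][1]=-4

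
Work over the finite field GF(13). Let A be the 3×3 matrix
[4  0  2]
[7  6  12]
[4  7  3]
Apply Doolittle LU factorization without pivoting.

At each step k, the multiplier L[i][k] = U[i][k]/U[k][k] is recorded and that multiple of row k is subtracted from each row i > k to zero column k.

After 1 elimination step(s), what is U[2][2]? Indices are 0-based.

U[2][2] = 1

[col 0] pivot 4
  R1 -= 5*R0 → (0, 6, 2)  (L[1][0] := 5)
  R2 -= 1*R0 → (0, 7, 1)  (L[2][0] := 1)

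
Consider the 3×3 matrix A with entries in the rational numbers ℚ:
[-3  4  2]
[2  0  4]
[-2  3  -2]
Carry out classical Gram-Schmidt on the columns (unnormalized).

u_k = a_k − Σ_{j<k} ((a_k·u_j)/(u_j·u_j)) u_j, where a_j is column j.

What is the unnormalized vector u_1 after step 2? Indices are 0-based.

u_1 = (14/17, 36/17, 15/17)

Step 1: u_0 = a_0 = (-3, 2, -2).
Step 2: u_1 = a_1 − (-18/17)·u_0 = (14/17, 36/17, 15/17).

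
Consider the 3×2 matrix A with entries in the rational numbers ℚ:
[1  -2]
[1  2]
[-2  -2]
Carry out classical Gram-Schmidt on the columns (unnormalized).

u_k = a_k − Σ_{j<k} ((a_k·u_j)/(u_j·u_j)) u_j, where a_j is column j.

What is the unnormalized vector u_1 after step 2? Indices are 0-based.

Step 1: u_0 = a_0 = (1, 1, -2).
Step 2: u_1 = a_1 − (2/3)·u_0 = (-8/3, 4/3, -2/3).

u_1 = (-8/3, 4/3, -2/3)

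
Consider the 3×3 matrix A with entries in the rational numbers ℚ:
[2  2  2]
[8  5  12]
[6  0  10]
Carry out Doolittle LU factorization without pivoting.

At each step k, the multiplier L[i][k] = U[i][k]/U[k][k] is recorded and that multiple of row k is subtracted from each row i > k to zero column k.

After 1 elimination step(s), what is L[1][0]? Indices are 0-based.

L[1][0] = 4

k=0: U[0][0]=2
  eliminate (1,0): mult=4, new row 1: (0, -3, 4); set L[1][0]=4
  eliminate (2,0): mult=3, new row 2: (0, -6, 4); set L[2][0]=3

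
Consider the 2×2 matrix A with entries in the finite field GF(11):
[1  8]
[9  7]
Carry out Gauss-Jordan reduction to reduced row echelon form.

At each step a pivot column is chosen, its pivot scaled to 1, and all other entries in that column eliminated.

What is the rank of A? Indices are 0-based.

pivot(0,0)=1: scale R0 → (1, 8)
  clear (1,0): R1 −= (9)R0 → (0, 1)
pivot(1,1)=1: scale R1 → (0, 1)
  clear (0,1): R0 −= (8)R1 → (1, 0)

rank = 2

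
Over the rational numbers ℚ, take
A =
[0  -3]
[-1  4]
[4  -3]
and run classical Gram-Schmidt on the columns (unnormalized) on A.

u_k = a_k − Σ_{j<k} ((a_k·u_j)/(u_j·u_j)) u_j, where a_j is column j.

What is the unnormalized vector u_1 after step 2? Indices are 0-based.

u_1 = (-3, 52/17, 13/17)

Step 1: u_0 = a_0 = (0, -1, 4).
Step 2: u_1 = a_1 − (-16/17)·u_0 = (-3, 52/17, 13/17).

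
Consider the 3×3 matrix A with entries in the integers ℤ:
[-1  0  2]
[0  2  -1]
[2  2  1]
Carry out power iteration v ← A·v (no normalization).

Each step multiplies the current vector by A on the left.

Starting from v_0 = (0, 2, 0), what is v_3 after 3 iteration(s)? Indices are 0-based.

v_3 = (16, -4, 36)

v_0 = (0, 2, 0).
v_1 = A·v_0 = (0, 4, 4).
v_2 = A·v_1 = (8, 4, 12).
v_3 = A·v_2 = (16, -4, 36).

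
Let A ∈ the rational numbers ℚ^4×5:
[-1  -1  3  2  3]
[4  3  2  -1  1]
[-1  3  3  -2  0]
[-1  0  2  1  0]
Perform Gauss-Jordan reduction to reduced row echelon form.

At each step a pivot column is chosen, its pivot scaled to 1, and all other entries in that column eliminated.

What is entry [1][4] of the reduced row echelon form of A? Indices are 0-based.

M[1][4] = -95/24

pivot(0,0)=-1: scale R0 → (1, 1, -3, -2, -3)
  clear (1,0): R1 −= (4)R0 → (0, -1, 14, 7, 13)
  clear (2,0): R2 −= (-1)R0 → (0, 4, 0, -4, -3)
  clear (3,0): R3 −= (-1)R0 → (0, 1, -1, -1, -3)
pivot(1,1)=-1: scale R1 → (0, 1, -14, -7, -13)
  clear (0,1): R0 −= (1)R1 → (1, 0, 11, 5, 10)
  clear (2,1): R2 −= (4)R1 → (0, 0, 56, 24, 49)
  clear (3,1): R3 −= (1)R1 → (0, 0, 13, 6, 10)
pivot(2,2)=56: scale R2 → (0, 0, 1, 3/7, 7/8)
  clear (0,2): R0 −= (11)R2 → (1, 0, 0, 2/7, 3/8)
  clear (1,2): R1 −= (-14)R2 → (0, 1, 0, -1, -3/4)
  clear (3,2): R3 −= (13)R2 → (0, 0, 0, 3/7, -11/8)
pivot(3,3)=3/7: scale R3 → (0, 0, 0, 1, -77/24)
  clear (0,3): R0 −= (2/7)R3 → (1, 0, 0, 0, 31/24)
  clear (1,3): R1 −= (-1)R3 → (0, 1, 0, 0, -95/24)
  clear (2,3): R2 −= (3/7)R3 → (0, 0, 1, 0, 9/4)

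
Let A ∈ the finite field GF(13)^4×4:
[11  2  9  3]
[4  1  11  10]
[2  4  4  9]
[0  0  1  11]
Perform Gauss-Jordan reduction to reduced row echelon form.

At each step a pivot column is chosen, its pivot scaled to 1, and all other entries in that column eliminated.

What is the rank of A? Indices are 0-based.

pivot(0,0)=11: scale R0 → (1, 12, 2, 5)
  clear (1,0): R1 −= (4)R0 → (0, 5, 3, 3)
  clear (2,0): R2 −= (2)R0 → (0, 6, 0, 12)
pivot(1,1)=5: scale R1 → (0, 1, 11, 11)
  clear (0,1): R0 −= (12)R1 → (1, 0, 0, 3)
  clear (2,1): R2 −= (6)R1 → (0, 0, 12, 11)
pivot(2,2)=12: scale R2 → (0, 0, 1, 2)
  clear (1,2): R1 −= (11)R2 → (0, 1, 0, 2)
  clear (3,2): R3 −= (1)R2 → (0, 0, 0, 9)
pivot(3,3)=9: scale R3 → (0, 0, 0, 1)
  clear (0,3): R0 −= (3)R3 → (1, 0, 0, 0)
  clear (1,3): R1 −= (2)R3 → (0, 1, 0, 0)
  clear (2,3): R2 −= (2)R3 → (0, 0, 1, 0)

rank = 4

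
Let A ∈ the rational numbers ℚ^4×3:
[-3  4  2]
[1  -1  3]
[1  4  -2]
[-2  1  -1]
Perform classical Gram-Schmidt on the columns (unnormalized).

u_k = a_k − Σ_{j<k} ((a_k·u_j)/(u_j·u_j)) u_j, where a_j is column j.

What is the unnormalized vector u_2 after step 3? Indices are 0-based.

Step 1: u_0 = a_0 = (-3, 1, 1, -2).
Step 2: u_1 = a_1 − (-11/15)·u_0 = (9/5, -4/15, 71/15, -7/15).
Step 3: u_2 = a_2 − (-1/5)·u_0 − (-93/389)·u_1 = (712/389, 1220/389, -260/389, -588/389).

u_2 = (712/389, 1220/389, -260/389, -588/389)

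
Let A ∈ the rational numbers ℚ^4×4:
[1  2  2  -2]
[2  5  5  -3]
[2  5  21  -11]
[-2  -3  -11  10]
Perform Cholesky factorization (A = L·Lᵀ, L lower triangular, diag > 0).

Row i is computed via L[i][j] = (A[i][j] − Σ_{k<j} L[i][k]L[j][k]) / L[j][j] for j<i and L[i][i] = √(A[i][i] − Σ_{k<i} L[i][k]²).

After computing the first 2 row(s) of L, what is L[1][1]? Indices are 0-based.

L[1][1] = 1

Step 1: L[0][0] = √(1) = 1.
  L[1][0] = (2) / L[0][0] = 2.
Step 2: L[1][1] = √(1) = 1.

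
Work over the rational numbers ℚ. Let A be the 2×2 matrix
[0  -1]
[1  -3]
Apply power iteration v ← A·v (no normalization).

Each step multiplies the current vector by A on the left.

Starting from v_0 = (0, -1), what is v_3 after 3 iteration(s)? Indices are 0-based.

v_0 = (0, -1).
v_1 = A·v_0 = (1, 3).
v_2 = A·v_1 = (-3, -8).
v_3 = A·v_2 = (8, 21).

v_3 = (8, 21)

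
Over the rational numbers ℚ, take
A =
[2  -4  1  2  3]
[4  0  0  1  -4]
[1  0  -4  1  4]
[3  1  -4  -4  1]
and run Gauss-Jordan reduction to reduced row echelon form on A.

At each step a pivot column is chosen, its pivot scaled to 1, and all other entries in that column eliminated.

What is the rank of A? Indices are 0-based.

rank = 4

[1] R0 /= 2  ⇒  (1, -2, 1/2, 1, 3/2)
     R1 -= 4·R0  ⇒  (0, 8, -2, -3, -10)
     R2 -= 1·R0  ⇒  (0, 2, -9/2, 0, 5/2)
     R3 -= 3·R0  ⇒  (0, 7, -11/2, -7, -7/2)
[2] R1 /= 8  ⇒  (0, 1, -1/4, -3/8, -5/4)
     R0 -= -2·R1  ⇒  (1, 0, 0, 1/4, -1)
     R2 -= 2·R1  ⇒  (0, 0, -4, 3/4, 5)
     R3 -= 7·R1  ⇒  (0, 0, -15/4, -35/8, 21/4)
[3] R2 /= -4  ⇒  (0, 0, 1, -3/16, -5/4)
     R1 -= -1/4·R2  ⇒  (0, 1, 0, -27/64, -25/16)
     R3 -= -15/4·R2  ⇒  (0, 0, 0, -325/64, 9/16)
[4] R3 /= -325/64  ⇒  (0, 0, 0, 1, -36/325)
     R0 -= 1/4·R3  ⇒  (1, 0, 0, 0, -316/325)
     R1 -= -27/64·R3  ⇒  (0, 1, 0, 0, -523/325)
     R2 -= -3/16·R3  ⇒  (0, 0, 1, 0, -413/325)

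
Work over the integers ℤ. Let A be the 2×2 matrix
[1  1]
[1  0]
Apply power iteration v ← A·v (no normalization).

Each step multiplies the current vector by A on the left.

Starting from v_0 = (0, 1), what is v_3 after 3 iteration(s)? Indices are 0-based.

v_3 = (2, 1)

v_0 = (0, 1).
v_1 = A·v_0 = (1, 0).
v_2 = A·v_1 = (1, 1).
v_3 = A·v_2 = (2, 1).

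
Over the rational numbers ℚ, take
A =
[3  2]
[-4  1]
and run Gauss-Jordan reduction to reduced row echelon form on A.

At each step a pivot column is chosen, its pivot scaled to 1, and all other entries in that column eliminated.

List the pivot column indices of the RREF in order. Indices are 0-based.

step 1: normalize row 0 (÷3) = (1, 2/3)
  row 1: subtract -4×row0 = (0, 11/3)
step 2: normalize row 1 (÷11/3) = (0, 1)
  row 0: subtract 2/3×row1 = (1, 0)

pivot columns: 0, 1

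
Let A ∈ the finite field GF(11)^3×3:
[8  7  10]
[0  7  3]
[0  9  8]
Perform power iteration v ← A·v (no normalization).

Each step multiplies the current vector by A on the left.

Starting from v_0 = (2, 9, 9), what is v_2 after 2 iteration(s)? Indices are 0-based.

v_0 = (2, 9, 9).
v_1 = A·v_0 = (4, 2, 10).
v_2 = A·v_1 = (3, 0, 10).

v_2 = (3, 0, 10)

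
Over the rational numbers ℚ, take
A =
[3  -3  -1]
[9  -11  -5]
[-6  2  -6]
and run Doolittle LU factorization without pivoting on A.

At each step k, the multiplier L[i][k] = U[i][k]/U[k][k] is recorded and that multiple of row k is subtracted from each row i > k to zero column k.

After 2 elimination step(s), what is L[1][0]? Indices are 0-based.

Step 1: pivot at (0,0) is 3.
  row1 ← row1 − (3)·row0  ⇒  L[1][0]=3, U row1=(0, -2, -2)
  row2 ← row2 − (-2)·row0  ⇒  L[2][0]=-2, U row2=(0, -4, -8)
Step 2: pivot at (1,1) is -2.
  row2 ← row2 − (2)·row1  ⇒  L[2][1]=2, U row2=(0, 0, -4)

L[1][0] = 3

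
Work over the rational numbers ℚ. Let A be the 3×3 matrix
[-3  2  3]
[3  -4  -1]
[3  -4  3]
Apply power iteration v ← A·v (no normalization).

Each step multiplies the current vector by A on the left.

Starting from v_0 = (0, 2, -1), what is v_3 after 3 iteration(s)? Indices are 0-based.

v_0 = (0, 2, -1).
v_1 = A·v_0 = (1, -7, -11).
v_2 = A·v_1 = (-50, 42, -2).
v_3 = A·v_2 = (228, -316, -324).

v_3 = (228, -316, -324)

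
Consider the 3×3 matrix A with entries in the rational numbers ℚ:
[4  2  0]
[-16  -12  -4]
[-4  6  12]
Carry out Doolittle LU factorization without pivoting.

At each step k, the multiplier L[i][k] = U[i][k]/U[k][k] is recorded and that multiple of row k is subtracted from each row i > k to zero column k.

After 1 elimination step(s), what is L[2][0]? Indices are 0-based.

Step 1: pivot at (0,0) is 4.
  row1 ← row1 − (-4)·row0  ⇒  L[1][0]=-4, U row1=(0, -4, -4)
  row2 ← row2 − (-1)·row0  ⇒  L[2][0]=-1, U row2=(0, 8, 12)

L[2][0] = -1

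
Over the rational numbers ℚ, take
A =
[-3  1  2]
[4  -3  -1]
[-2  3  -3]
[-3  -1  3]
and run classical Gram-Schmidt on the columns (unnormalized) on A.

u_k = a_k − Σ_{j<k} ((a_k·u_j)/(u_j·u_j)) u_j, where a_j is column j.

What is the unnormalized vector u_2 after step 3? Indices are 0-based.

Step 1: u_0 = a_0 = (-3, 4, -2, -3).
Step 2: u_1 = a_1 − (-9/19)·u_0 = (-8/19, -21/19, 39/19, -46/19).
Step 3: u_2 = a_2 − (-13/38)·u_0 − (-125/109)·u_1 = (107/218, -98/109, -145/109, -175/218).

u_2 = (107/218, -98/109, -145/109, -175/218)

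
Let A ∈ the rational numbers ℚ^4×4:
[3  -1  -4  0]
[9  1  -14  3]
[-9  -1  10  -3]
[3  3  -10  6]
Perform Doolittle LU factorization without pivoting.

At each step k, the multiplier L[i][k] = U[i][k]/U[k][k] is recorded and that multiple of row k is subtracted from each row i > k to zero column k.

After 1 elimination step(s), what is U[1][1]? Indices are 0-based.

Step 1: pivot at (0,0) is 3.
  row1 ← row1 − (3)·row0  ⇒  L[1][0]=3, U row1=(0, 4, -2, 3)
  row2 ← row2 − (-3)·row0  ⇒  L[2][0]=-3, U row2=(0, -4, -2, -3)
  row3 ← row3 − (1)·row0  ⇒  L[3][0]=1, U row3=(0, 4, -6, 6)

U[1][1] = 4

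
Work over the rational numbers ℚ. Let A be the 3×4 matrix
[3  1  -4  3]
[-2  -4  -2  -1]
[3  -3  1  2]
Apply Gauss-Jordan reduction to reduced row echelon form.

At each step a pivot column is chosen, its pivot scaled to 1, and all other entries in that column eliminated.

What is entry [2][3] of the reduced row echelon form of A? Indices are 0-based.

M[2][3] = -11/53

pivot(0,0)=3: scale R0 → (1, 1/3, -4/3, 1)
  clear (1,0): R1 −= (-2)R0 → (0, -10/3, -14/3, 1)
  clear (2,0): R2 −= (3)R0 → (0, -4, 5, -1)
pivot(1,1)=-10/3: scale R1 → (0, 1, 7/5, -3/10)
  clear (0,1): R0 −= (1/3)R1 → (1, 0, -9/5, 11/10)
  clear (2,1): R2 −= (-4)R1 → (0, 0, 53/5, -11/5)
pivot(2,2)=53/5: scale R2 → (0, 0, 1, -11/53)
  clear (0,2): R0 −= (-9/5)R2 → (1, 0, 0, 77/106)
  clear (1,2): R1 −= (7/5)R2 → (0, 1, 0, -1/106)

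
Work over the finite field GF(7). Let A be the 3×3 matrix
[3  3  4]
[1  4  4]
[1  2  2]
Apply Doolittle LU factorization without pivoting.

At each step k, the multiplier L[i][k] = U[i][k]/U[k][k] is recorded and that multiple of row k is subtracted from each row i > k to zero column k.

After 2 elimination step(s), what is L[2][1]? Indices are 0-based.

k=0: U[0][0]=3
  eliminate (1,0): mult=5, new row 1: (0, 3, 5); set L[1][0]=5
  eliminate (2,0): mult=5, new row 2: (0, 1, 3); set L[2][0]=5
k=1: U[1][1]=3
  eliminate (2,1): mult=5, new row 2: (0, 0, 6); set L[2][1]=5

L[2][1] = 5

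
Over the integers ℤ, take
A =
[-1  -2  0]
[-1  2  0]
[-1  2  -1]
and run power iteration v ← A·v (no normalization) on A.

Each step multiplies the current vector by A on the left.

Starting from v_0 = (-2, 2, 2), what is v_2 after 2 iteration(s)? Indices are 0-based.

v_2 = (-10, 14, 10)

v_0 = (-2, 2, 2).
v_1 = A·v_0 = (-2, 6, 4).
v_2 = A·v_1 = (-10, 14, 10).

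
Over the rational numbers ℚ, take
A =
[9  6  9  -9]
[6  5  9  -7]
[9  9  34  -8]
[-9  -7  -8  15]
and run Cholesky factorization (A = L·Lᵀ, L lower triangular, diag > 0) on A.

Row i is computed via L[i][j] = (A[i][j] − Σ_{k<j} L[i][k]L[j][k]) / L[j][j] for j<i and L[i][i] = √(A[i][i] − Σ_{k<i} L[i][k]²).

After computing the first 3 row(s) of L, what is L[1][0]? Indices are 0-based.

L[1][0] = 2

Step 1: L[0][0] = √(9) = 3.
  L[1][0] = (6) / L[0][0] = 2.
Step 2: L[1][1] = √(1) = 1.
  L[2][0] = (9) / L[0][0] = 3.
  L[2][1] = (3) / L[1][1] = 3.
Step 3: L[2][2] = √(16) = 4.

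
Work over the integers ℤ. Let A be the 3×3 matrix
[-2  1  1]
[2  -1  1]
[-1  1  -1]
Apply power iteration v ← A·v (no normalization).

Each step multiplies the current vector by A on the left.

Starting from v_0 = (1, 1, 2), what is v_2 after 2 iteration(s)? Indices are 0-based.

v_0 = (1, 1, 2).
v_1 = A·v_0 = (1, 3, -2).
v_2 = A·v_1 = (-1, -3, 4).

v_2 = (-1, -3, 4)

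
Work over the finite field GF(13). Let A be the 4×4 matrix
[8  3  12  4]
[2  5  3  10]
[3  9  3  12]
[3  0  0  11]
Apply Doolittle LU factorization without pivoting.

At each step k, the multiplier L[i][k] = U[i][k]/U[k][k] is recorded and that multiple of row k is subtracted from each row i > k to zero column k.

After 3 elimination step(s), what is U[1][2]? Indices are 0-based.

U[1][2] = 0

[col 0] pivot 8
  R1 -= 10*R0 → (0, 1, 0, 9)  (L[1][0] := 10)
  R2 -= 2*R0 → (0, 3, 5, 4)  (L[2][0] := 2)
  R3 -= 2*R0 → (0, 7, 2, 3)  (L[3][0] := 2)
[col 1] pivot 1
  R2 -= 3*R1 → (0, 0, 5, 3)  (L[2][1] := 3)
  R3 -= 7*R1 → (0, 0, 2, 5)  (L[3][1] := 7)
[col 2] pivot 5
  R3 -= 3*R2 → (0, 0, 0, 9)  (L[3][2] := 3)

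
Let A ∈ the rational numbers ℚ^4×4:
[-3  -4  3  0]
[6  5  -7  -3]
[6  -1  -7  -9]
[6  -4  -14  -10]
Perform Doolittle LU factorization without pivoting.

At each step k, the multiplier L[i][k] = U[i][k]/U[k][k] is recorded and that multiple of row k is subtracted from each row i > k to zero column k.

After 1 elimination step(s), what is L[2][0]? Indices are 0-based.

Step 1: pivot at (0,0) is -3.
  row1 ← row1 − (-2)·row0  ⇒  L[1][0]=-2, U row1=(0, -3, -1, -3)
  row2 ← row2 − (-2)·row0  ⇒  L[2][0]=-2, U row2=(0, -9, -1, -9)
  row3 ← row3 − (-2)·row0  ⇒  L[3][0]=-2, U row3=(0, -12, -8, -10)

L[2][0] = -2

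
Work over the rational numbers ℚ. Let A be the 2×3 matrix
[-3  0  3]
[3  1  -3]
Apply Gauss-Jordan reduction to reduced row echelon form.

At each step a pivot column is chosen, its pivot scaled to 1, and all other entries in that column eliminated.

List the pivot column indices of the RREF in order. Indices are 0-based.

step 1: normalize row 0 (÷-3) = (1, 0, -1)
  row 1: subtract 3×row0 = (0, 1, 0)
step 2: normalize row 1 (÷1) = (0, 1, 0)

pivot columns: 0, 1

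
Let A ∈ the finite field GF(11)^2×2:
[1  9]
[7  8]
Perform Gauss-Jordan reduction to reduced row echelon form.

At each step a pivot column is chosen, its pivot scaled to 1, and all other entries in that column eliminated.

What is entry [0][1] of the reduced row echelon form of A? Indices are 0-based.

M[0][1] = 9

step 1: normalize row 0 (÷1) = (1, 9)
  row 1: subtract 7×row0 = (0, 0)
skip col 1 (zero from row 1)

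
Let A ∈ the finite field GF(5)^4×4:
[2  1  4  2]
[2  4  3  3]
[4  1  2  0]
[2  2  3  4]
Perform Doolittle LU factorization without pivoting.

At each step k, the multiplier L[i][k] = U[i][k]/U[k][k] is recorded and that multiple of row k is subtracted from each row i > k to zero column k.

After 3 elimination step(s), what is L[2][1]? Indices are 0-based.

[col 0] pivot 2
  R1 -= 1*R0 → (0, 3, 4, 1)  (L[1][0] := 1)
  R2 -= 2*R0 → (0, 4, 4, 1)  (L[2][0] := 2)
  R3 -= 1*R0 → (0, 1, 4, 2)  (L[3][0] := 1)
[col 1] pivot 3
  R2 -= 3*R1 → (0, 0, 2, 3)  (L[2][1] := 3)
  R3 -= 2*R1 → (0, 0, 1, 0)  (L[3][1] := 2)
[col 2] pivot 2
  R3 -= 3*R2 → (0, 0, 0, 1)  (L[3][2] := 3)

L[2][1] = 3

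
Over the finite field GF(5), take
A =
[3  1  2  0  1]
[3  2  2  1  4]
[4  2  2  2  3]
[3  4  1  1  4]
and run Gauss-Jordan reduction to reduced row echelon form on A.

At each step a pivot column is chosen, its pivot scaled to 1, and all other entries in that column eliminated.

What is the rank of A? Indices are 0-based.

pivot(0,0)=3: scale R0 → (1, 2, 4, 0, 2)
  clear (1,0): R1 −= (3)R0 → (0, 1, 0, 1, 3)
  clear (2,0): R2 −= (4)R0 → (0, 4, 1, 2, 0)
  clear (3,0): R3 −= (3)R0 → (0, 3, 4, 1, 3)
pivot(1,1)=1: scale R1 → (0, 1, 0, 1, 3)
  clear (0,1): R0 −= (2)R1 → (1, 0, 4, 3, 1)
  clear (2,1): R2 −= (4)R1 → (0, 0, 1, 3, 3)
  clear (3,1): R3 −= (3)R1 → (0, 0, 4, 3, 4)
pivot(2,2)=1: scale R2 → (0, 0, 1, 3, 3)
  clear (0,2): R0 −= (4)R2 → (1, 0, 0, 1, 4)
  clear (3,2): R3 −= (4)R2 → (0, 0, 0, 1, 2)
pivot(3,3)=1: scale R3 → (0, 0, 0, 1, 2)
  clear (0,3): R0 −= (1)R3 → (1, 0, 0, 0, 2)
  clear (1,3): R1 −= (1)R3 → (0, 1, 0, 0, 1)
  clear (2,3): R2 −= (3)R3 → (0, 0, 1, 0, 2)

rank = 4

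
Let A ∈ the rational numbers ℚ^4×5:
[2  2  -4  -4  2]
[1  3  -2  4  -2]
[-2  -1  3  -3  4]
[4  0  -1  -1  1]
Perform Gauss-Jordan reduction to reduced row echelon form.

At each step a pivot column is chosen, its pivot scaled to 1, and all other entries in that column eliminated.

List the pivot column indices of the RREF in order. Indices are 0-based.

pivot columns: 0, 1, 2, 3

step 1: normalize row 0 (÷2) = (1, 1, -2, -2, 1)
  row 1: subtract 1×row0 = (0, 2, 0, 6, -3)
  row 2: subtract -2×row0 = (0, 1, -1, -7, 6)
  row 3: subtract 4×row0 = (0, -4, 7, 7, -3)
step 2: normalize row 1 (÷2) = (0, 1, 0, 3, -3/2)
  row 0: subtract 1×row1 = (1, 0, -2, -5, 5/2)
  row 2: subtract 1×row1 = (0, 0, -1, -10, 15/2)
  row 3: subtract -4×row1 = (0, 0, 7, 19, -9)
step 3: normalize row 2 (÷-1) = (0, 0, 1, 10, -15/2)
  row 0: subtract -2×row2 = (1, 0, 0, 15, -25/2)
  row 3: subtract 7×row2 = (0, 0, 0, -51, 87/2)
step 4: normalize row 3 (÷-51) = (0, 0, 0, 1, -29/34)
  row 0: subtract 15×row3 = (1, 0, 0, 0, 5/17)
  row 1: subtract 3×row3 = (0, 1, 0, 0, 18/17)
  row 2: subtract 10×row3 = (0, 0, 1, 0, 35/34)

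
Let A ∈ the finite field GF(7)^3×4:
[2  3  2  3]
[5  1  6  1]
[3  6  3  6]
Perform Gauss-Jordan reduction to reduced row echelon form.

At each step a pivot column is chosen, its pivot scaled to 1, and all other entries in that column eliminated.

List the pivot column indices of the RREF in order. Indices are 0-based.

pivot columns: 0, 1, 2

pivot(0,0)=2: scale R0 → (1, 5, 1, 5)
  clear (1,0): R1 −= (5)R0 → (0, 4, 1, 4)
  clear (2,0): R2 −= (3)R0 → (0, 5, 0, 5)
pivot(1,1)=4: scale R1 → (0, 1, 2, 1)
  clear (0,1): R0 −= (5)R1 → (1, 0, 5, 0)
  clear (2,1): R2 −= (5)R1 → (0, 0, 4, 0)
pivot(2,2)=4: scale R2 → (0, 0, 1, 0)
  clear (0,2): R0 −= (5)R2 → (1, 0, 0, 0)
  clear (1,2): R1 −= (2)R2 → (0, 1, 0, 1)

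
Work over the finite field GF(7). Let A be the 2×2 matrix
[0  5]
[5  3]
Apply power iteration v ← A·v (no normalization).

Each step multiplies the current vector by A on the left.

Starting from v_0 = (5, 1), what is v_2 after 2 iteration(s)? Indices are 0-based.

v_2 = (0, 4)

v_0 = (5, 1).
v_1 = A·v_0 = (5, 0).
v_2 = A·v_1 = (0, 4).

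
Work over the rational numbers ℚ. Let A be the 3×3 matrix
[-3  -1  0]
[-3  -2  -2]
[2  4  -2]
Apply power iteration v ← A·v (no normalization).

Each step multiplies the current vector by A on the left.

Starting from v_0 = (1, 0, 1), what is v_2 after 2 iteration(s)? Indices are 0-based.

v_0 = (1, 0, 1).
v_1 = A·v_0 = (-3, -5, 0).
v_2 = A·v_1 = (14, 19, -26).

v_2 = (14, 19, -26)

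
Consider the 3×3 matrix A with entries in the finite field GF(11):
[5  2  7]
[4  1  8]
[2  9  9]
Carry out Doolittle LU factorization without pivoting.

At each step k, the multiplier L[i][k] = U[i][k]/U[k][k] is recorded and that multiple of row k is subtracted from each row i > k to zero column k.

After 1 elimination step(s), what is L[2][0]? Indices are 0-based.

L[2][0] = 7

[col 0] pivot 5
  R1 -= 3*R0 → (0, 6, 9)  (L[1][0] := 3)
  R2 -= 7*R0 → (0, 6, 4)  (L[2][0] := 7)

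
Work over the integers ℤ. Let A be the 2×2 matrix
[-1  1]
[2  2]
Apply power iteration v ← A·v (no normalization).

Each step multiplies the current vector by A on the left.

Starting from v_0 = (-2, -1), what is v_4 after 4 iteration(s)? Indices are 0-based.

v_0 = (-2, -1).
v_1 = A·v_0 = (1, -6).
v_2 = A·v_1 = (-7, -10).
v_3 = A·v_2 = (-3, -34).
v_4 = A·v_3 = (-31, -74).

v_4 = (-31, -74)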